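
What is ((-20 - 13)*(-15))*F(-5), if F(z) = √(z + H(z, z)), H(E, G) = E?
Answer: 495*I*√10 ≈ 1565.3*I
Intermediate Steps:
F(z) = √2*√z (F(z) = √(z + z) = √(2*z) = √2*√z)
((-20 - 13)*(-15))*F(-5) = ((-20 - 13)*(-15))*(√2*√(-5)) = (-33*(-15))*(√2*(I*√5)) = 495*(I*√10) = 495*I*√10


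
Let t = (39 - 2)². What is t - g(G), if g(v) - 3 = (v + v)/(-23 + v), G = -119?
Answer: 96867/71 ≈ 1364.3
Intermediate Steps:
t = 1369 (t = 37² = 1369)
g(v) = 3 + 2*v/(-23 + v) (g(v) = 3 + (v + v)/(-23 + v) = 3 + (2*v)/(-23 + v) = 3 + 2*v/(-23 + v))
t - g(G) = 1369 - (-69 + 5*(-119))/(-23 - 119) = 1369 - (-69 - 595)/(-142) = 1369 - (-1)*(-664)/142 = 1369 - 1*332/71 = 1369 - 332/71 = 96867/71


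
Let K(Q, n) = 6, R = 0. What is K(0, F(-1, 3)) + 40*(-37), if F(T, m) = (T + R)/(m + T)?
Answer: -1474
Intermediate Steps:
F(T, m) = T/(T + m) (F(T, m) = (T + 0)/(m + T) = T/(T + m))
K(0, F(-1, 3)) + 40*(-37) = 6 + 40*(-37) = 6 - 1480 = -1474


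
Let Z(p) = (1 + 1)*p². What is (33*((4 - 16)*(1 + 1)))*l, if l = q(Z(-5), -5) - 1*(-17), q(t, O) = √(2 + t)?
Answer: -13464 - 1584*√13 ≈ -19175.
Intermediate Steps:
Z(p) = 2*p²
l = 17 + 2*√13 (l = √(2 + 2*(-5)²) - 1*(-17) = √(2 + 2*25) + 17 = √(2 + 50) + 17 = √52 + 17 = 2*√13 + 17 = 17 + 2*√13 ≈ 24.211)
(33*((4 - 16)*(1 + 1)))*l = (33*((4 - 16)*(1 + 1)))*(17 + 2*√13) = (33*(-12*2))*(17 + 2*√13) = (33*(-24))*(17 + 2*√13) = -792*(17 + 2*√13) = -13464 - 1584*√13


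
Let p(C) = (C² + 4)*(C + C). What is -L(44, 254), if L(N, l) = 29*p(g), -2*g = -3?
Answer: -2175/4 ≈ -543.75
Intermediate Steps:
g = 3/2 (g = -½*(-3) = 3/2 ≈ 1.5000)
p(C) = 2*C*(4 + C²) (p(C) = (4 + C²)*(2*C) = 2*C*(4 + C²))
L(N, l) = 2175/4 (L(N, l) = 29*(2*(3/2)*(4 + (3/2)²)) = 29*(2*(3/2)*(4 + 9/4)) = 29*(2*(3/2)*(25/4)) = 29*(75/4) = 2175/4)
-L(44, 254) = -1*2175/4 = -2175/4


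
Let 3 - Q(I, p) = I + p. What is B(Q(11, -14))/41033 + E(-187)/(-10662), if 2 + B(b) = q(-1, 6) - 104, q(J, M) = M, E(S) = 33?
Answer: -806763/145831282 ≈ -0.0055322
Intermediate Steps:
Q(I, p) = 3 - I - p (Q(I, p) = 3 - (I + p) = 3 + (-I - p) = 3 - I - p)
B(b) = -100 (B(b) = -2 + (6 - 104) = -2 - 98 = -100)
B(Q(11, -14))/41033 + E(-187)/(-10662) = -100/41033 + 33/(-10662) = -100*1/41033 + 33*(-1/10662) = -100/41033 - 11/3554 = -806763/145831282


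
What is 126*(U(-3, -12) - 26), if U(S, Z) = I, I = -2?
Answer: -3528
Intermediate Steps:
U(S, Z) = -2
126*(U(-3, -12) - 26) = 126*(-2 - 26) = 126*(-28) = -3528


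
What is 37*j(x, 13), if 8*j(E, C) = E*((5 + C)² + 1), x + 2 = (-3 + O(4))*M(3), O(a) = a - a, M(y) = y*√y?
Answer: -12025/4 - 108225*√3/8 ≈ -26438.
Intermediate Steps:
M(y) = y^(3/2)
O(a) = 0
x = -2 - 9*√3 (x = -2 + (-3 + 0)*3^(3/2) = -2 - 9*√3 ≈ -17.588)
j(E, C) = E*(1 + (5 + C)²)/8 (j(E, C) = (E*((5 + C)² + 1))/8 = (E*(1 + (5 + C)²))/8 = E*(1 + (5 + C)²)/8)
37*j(x, 13) = 37*((-2 - 9*√3)*(1 + (5 + 13)²)/8) = 37*((-2 - 9*√3)*(1 + 18²)/8) = 37*((-2 - 9*√3)*(1 + 324)/8) = 37*((⅛)*(-2 - 9*√3)*325) = 37*(-325/4 - 2925*√3/8) = -12025/4 - 108225*√3/8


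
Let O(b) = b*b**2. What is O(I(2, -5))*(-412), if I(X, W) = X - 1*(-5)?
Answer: -141316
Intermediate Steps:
I(X, W) = 5 + X (I(X, W) = X + 5 = 5 + X)
O(b) = b**3
O(I(2, -5))*(-412) = (5 + 2)**3*(-412) = 7**3*(-412) = 343*(-412) = -141316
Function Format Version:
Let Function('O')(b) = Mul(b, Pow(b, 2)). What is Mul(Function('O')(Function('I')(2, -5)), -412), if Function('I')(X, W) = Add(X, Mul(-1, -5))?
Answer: -141316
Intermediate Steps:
Function('I')(X, W) = Add(5, X) (Function('I')(X, W) = Add(X, 5) = Add(5, X))
Function('O')(b) = Pow(b, 3)
Mul(Function('O')(Function('I')(2, -5)), -412) = Mul(Pow(Add(5, 2), 3), -412) = Mul(Pow(7, 3), -412) = Mul(343, -412) = -141316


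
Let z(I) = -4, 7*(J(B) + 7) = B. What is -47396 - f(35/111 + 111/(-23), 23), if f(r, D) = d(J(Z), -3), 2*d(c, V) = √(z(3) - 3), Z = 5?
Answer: -47396 - I*√7/2 ≈ -47396.0 - 1.3229*I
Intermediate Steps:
J(B) = -7 + B/7
d(c, V) = I*√7/2 (d(c, V) = √(-4 - 3)/2 = √(-7)/2 = (I*√7)/2 = I*√7/2)
f(r, D) = I*√7/2
-47396 - f(35/111 + 111/(-23), 23) = -47396 - I*√7/2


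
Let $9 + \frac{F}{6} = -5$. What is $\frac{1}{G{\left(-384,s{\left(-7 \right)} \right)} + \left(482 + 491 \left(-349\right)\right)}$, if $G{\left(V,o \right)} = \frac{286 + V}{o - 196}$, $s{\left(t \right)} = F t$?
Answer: $- \frac{4}{683509} \approx -5.8522 \cdot 10^{-6}$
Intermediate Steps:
$F = -84$ ($F = -54 + 6 \left(-5\right) = -54 - 30 = -84$)
$s{\left(t \right)} = - 84 t$
$G{\left(V,o \right)} = \frac{286 + V}{-196 + o}$
$\frac{1}{G{\left(-384,s{\left(-7 \right)} \right)} + \left(482 + 491 \left(-349\right)\right)} = \frac{1}{\frac{286 - 384}{-196 - -588} + \left(482 + 491 \left(-349\right)\right)} = \frac{1}{\frac{1}{-196 + 588} \left(-98\right) + \left(482 - 171359\right)} = \frac{1}{\frac{1}{392} \left(-98\right) - 170877} = \frac{1}{- \frac{1}{4} - 170877} = \frac{1}{- \frac{683509}{4}} = - \frac{4}{683509}$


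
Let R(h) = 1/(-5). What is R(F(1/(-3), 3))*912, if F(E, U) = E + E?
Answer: -912/5 ≈ -182.40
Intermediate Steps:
F(E, U) = 2*E
R(h) = -1/5
R(F(1/(-3), 3))*912 = -1/5*912 = -912/5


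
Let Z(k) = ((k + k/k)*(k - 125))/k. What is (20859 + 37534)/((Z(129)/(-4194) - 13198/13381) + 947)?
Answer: 211367153914029/3424314817357 ≈ 61.725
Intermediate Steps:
Z(k) = (1 + k)*(-125 + k)/k (Z(k) = ((k + 1)*(-125 + k))/k = ((1 + k)*(-125 + k))/k = (1 + k)*(-125 + k)/k)
(20859 + 37534)/((Z(129)/(-4194) - 13198/13381) + 947) = (20859 + 37534)/(((-124 + 129 - 125/129)/(-4194) - 13198/13381) + 947) = 58393/(((-124 + 129 - 125*1/129)*(-1/4194) - 13198*1/13381) + 947) = 58393/(((-124 + 129 - 125/129)*(-1/4194) - 13198/13381) + 947) = 58393/(((520/129)*(-1/4194) - 13198/13381) + 947) = 58393/((-260/270513 - 13198/13381) + 947) = 58393/(-3573709634/3619734453 + 947) = 58393/(3424314817357/3619734453) = 58393*(3619734453/3424314817357) = 211367153914029/3424314817357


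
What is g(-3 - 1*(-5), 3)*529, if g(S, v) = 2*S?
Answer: 2116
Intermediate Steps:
g(-3 - 1*(-5), 3)*529 = (2*(-3 - 1*(-5)))*529 = (2*(-3 + 5))*529 = (2*2)*529 = 4*529 = 2116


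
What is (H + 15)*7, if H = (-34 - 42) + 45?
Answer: -112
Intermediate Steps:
H = -31 (H = -76 + 45 = -31)
(H + 15)*7 = (-31 + 15)*7 = -16*7 = -112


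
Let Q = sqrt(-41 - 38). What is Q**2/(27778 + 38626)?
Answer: -79/66404 ≈ -0.0011897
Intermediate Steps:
Q = I*sqrt(79) (Q = sqrt(-79) = I*sqrt(79) ≈ 8.8882*I)
Q**2/(27778 + 38626) = (I*sqrt(79))**2/(27778 + 38626) = -79/66404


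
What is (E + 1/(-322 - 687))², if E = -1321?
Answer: 1776595752100/1018081 ≈ 1.7450e+6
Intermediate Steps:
(E + 1/(-322 - 687))² = (-1321 + 1/(-322 - 687))² = (-1321 + 1/(-1009))² = (-1321 - 1/1009)² = (-1332890/1009)² = 1776595752100/1018081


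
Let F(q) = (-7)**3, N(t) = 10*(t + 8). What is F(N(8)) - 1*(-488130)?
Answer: 487787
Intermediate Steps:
N(t) = 80 + 10*t (N(t) = 10*(8 + t) = 80 + 10*t)
F(q) = -343
F(N(8)) - 1*(-488130) = -343 - 1*(-488130) = -343 + 488130 = 487787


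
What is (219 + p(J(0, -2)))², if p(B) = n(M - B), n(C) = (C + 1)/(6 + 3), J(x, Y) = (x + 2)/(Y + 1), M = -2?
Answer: 3888784/81 ≈ 48010.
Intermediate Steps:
J(x, Y) = (2 + x)/(1 + Y)
n(C) = ⅑ + C/9 (n(C) = (1 + C)/9 = (1 + C)*(⅑) = ⅑ + C/9)
p(B) = -⅑ - B/9 (p(B) = ⅑ + (-2 - B)/9 = ⅑ + (-2/9 - B/9) = -⅑ - B/9)
(219 + p(J(0, -2)))² = (219 + (-⅑ - (2 + 0)/(9*(1 - 2))))² = (219 + (-⅑ - 2/(9*(-1))))² = (219 + (-⅑ - (-1)*2/9))² = (219 + (-⅑ - ⅑*(-2)))² = (219 + (-⅑ + 2/9))² = (219 + ⅑)² = (1972/9)² = 3888784/81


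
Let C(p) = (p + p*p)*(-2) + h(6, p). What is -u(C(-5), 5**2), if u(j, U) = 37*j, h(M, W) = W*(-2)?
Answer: 1110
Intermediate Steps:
h(M, W) = -2*W
C(p) = -4*p - 2*p**2 (C(p) = (p + p*p)*(-2) - 2*p = (p + p**2)*(-2) - 2*p = (-2*p - 2*p**2) - 2*p = -4*p - 2*p**2)
-u(C(-5), 5**2) = -37*2*(-5)*(-2 - 1*(-5)) = -37*2*(-5)*(-2 + 5) = -37*2*(-5)*3 = -37*(-30) = -1*(-1110) = 1110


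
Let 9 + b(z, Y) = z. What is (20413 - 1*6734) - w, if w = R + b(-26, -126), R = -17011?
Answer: 30725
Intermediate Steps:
b(z, Y) = -9 + z
w = -17046 (w = -17011 + (-9 - 26) = -17011 - 35 = -17046)
(20413 - 1*6734) - w = (20413 - 1*6734) - 1*(-17046) = (20413 - 6734) + 17046 = 13679 + 17046 = 30725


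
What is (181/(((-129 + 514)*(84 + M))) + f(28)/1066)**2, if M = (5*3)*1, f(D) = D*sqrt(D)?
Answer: 7982016738529/412711210937025 + 1448*sqrt(7)/2902185 ≈ 0.020660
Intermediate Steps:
f(D) = D**(3/2)
M = 15 (M = 15*1 = 15)
(181/(((-129 + 514)*(84 + M))) + f(28)/1066)**2 = (181/(((-129 + 514)*(84 + 15))) + 28**(3/2)/1066)**2 = (181/((385*99)) + (56*sqrt(7))*(1/1066))**2 = (181/38115 + 28*sqrt(7)/533)**2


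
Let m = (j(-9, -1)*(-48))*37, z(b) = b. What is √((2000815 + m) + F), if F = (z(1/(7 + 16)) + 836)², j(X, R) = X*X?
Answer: 2*√338021438/23 ≈ 1598.7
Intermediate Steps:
j(X, R) = X²
F = 369754441/529 (F = (1/(7 + 16) + 836)² = (1/23 + 836)² = (19229/23)² = 369754441/529 ≈ 6.9897e+5)
m = -143856 (m = ((-9)²*(-48))*37 = (81*(-48))*37 = -3888*37 = -143856)
√((2000815 + m) + F) = √((2000815 - 143856) + 369754441/529) = √(1856959 + 369754441/529) = √(1352085752/529) = 2*√338021438/23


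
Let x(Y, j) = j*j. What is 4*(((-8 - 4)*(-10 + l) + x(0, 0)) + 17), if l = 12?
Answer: -28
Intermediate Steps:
x(Y, j) = j**2
4*(((-8 - 4)*(-10 + l) + x(0, 0)) + 17) = 4*(((-8 - 4)*(-10 + 12) + 0**2) + 17) = 4*((-12*2 + 0) + 17) = 4*((-24 + 0) + 17) = 4*(-24 + 17) = 4*(-7) = -28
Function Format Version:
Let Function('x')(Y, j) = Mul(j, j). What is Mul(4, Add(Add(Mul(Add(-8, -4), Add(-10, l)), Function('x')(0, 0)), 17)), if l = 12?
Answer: -28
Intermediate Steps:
Function('x')(Y, j) = Pow(j, 2)
Mul(4, Add(Add(Mul(Add(-8, -4), Add(-10, l)), Function('x')(0, 0)), 17)) = Mul(4, Add(Add(Mul(Add(-8, -4), Add(-10, 12)), Pow(0, 2)), 17)) = Mul(4, Add(Add(Mul(-12, 2), 0), 17)) = Mul(4, Add(Add(-24, 0), 17)) = Mul(4, Add(-24, 17)) = Mul(4, -7) = -28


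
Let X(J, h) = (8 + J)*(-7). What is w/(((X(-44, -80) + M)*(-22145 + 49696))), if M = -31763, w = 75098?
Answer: -75098/868159561 ≈ -8.6503e-5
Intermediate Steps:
X(J, h) = -56 - 7*J
w/(((X(-44, -80) + M)*(-22145 + 49696))) = 75098/((((-56 - 7*(-44)) - 31763)*(-22145 + 49696))) = 75098/((((-56 + 308) - 31763)*27551)) = 75098/(((252 - 31763)*27551)) = 75098/((-31511*27551)) = 75098/(-868159561) = 75098*(-1/868159561) = -75098/868159561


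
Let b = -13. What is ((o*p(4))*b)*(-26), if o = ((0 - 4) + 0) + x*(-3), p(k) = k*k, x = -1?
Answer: -5408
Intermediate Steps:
p(k) = k²
o = -1 (o = ((0 - 4) + 0) - 1*(-3) = (-4 + 0) + 3 = -4 + 3 = -1)
((o*p(4))*b)*(-26) = (-1*4²*(-13))*(-26) = (-1*16*(-13))*(-26) = -16*(-13)*(-26) = 208*(-26) = -5408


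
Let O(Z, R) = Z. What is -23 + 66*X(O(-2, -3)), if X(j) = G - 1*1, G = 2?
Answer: 43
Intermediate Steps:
X(j) = 1 (X(j) = 2 - 1*1 = 2 - 1 = 1)
-23 + 66*X(O(-2, -3)) = -23 + 66*1 = -23 + 66 = 43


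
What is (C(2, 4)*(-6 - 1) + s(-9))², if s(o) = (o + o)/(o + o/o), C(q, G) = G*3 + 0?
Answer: 106929/16 ≈ 6683.1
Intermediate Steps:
C(q, G) = 3*G (C(q, G) = 3*G + 0 = 3*G)
s(o) = 2*o/(1 + o) (s(o) = (2*o)/(o + 1) = (2*o)/(1 + o) = 2*o/(1 + o))
(C(2, 4)*(-6 - 1) + s(-9))² = ((3*4)*(-6 - 1) + 2*(-9)/(1 - 9))² = (12*(-7) + 2*(-9)/(-8))² = (-84 + 2*(-9)*(-⅛))² = (-84 + 9/4)² = (-327/4)² = 106929/16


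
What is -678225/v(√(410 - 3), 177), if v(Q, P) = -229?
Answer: 678225/229 ≈ 2961.7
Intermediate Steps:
-678225/v(√(410 - 3), 177) = -678225/(-229) = -678225*(-1/229) = 678225/229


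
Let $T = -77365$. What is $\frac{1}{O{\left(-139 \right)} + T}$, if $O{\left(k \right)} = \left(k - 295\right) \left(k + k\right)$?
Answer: $\frac{1}{43287} \approx 2.3102 \cdot 10^{-5}$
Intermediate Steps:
$O{\left(k \right)} = 2 k \left(-295 + k\right)$ ($O{\left(k \right)} = \left(-295 + k\right) 2 k = 2 k \left(-295 + k\right)$)
$\frac{1}{O{\left(-139 \right)} + T} = \frac{1}{2 \left(-139\right) \left(-295 - 139\right) - 77365} = \frac{1}{2 \left(-139\right) \left(-434\right) - 77365} = \frac{1}{120652 - 77365} = \frac{1}{43287}$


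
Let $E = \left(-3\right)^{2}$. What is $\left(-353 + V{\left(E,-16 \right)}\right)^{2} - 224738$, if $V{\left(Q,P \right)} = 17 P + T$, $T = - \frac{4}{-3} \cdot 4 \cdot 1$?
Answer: $\frac{1433239}{9} \approx 1.5925 \cdot 10^{5}$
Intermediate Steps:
$T = \frac{16}{3}$ ($T = \left(-4\right) \left(- \frac{1}{3}\right) 4 \cdot 1 = \frac{4}{3} \cdot 4 \cdot 1 = \frac{16}{3} \cdot 1 = \frac{16}{3} \approx 5.3333$)
$E = 9$
$V{\left(Q,P \right)} = \frac{16}{3} + 17 P$ ($V{\left(Q,P \right)} = 17 P + \frac{16}{3} = \frac{16}{3} + 17 P$)
$\left(-353 + V{\left(E,-16 \right)}\right)^{2} - 224738 = \left(-353 + \left(\frac{16}{3} + 17 \left(-16\right)\right)\right)^{2} - 224738 = \left(-353 + \left(\frac{16}{3} - 272\right)\right)^{2} - 224738 = \left(-353 - \frac{800}{3}\right)^{2} - 224738 = \left(- \frac{1859}{3}\right)^{2} - 224738 = \frac{3455881}{9} - 224738 = \frac{1433239}{9}$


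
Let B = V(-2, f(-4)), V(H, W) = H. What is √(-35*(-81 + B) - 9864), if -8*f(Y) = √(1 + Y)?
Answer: I*√6959 ≈ 83.421*I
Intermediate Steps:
f(Y) = -√(1 + Y)/8
B = -2
√(-35*(-81 + B) - 9864) = √(-35*(-81 - 2) - 9864) = √(-35*(-83) - 9864) = √(2905 - 9864) = √(-6959) = I*√6959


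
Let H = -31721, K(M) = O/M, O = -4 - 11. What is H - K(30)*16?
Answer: -31713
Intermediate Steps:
O = -15
K(M) = -15/M
H - K(30)*16 = -31721 - (-15/30)*16 = -31721 - (-15*1/30)*16 = -31721 - (-1)*16/2 = -31721 - 1*(-8) = -31721 + 8 = -31713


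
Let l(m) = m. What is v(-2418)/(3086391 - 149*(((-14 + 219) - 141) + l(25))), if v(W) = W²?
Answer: 2923362/1536565 ≈ 1.9025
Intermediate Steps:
v(-2418)/(3086391 - 149*(((-14 + 219) - 141) + l(25))) = (-2418)²/(3086391 - 149*(((-14 + 219) - 141) + 25)) = 5846724/(3086391 - 149*((205 - 141) + 25)) = 5846724/(3086391 - 149*(64 + 25)) = 5846724/(3086391 - 149*89) = 5846724/(3086391 - 13261) = 5846724/3073130 = 5846724*(1/3073130) = 2923362/1536565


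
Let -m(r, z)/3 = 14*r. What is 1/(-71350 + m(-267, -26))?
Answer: -1/60136 ≈ -1.6629e-5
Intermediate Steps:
m(r, z) = -42*r
1/(-71350 + m(-267, -26)) = 1/(-71350 - 42*(-267)) = 1/(-71350 + 11214) = 1/(-60136) = -1/60136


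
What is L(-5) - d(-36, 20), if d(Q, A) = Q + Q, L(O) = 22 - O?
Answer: 99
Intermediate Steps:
d(Q, A) = 2*Q
L(-5) - d(-36, 20) = (22 - 1*(-5)) - 2*(-36) = (22 + 5) - 1*(-72) = 27 + 72 = 99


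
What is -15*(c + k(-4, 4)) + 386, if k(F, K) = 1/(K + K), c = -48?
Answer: 8833/8 ≈ 1104.1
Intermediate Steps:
k(F, K) = 1/(2*K)
-15*(c + k(-4, 4)) + 386 = -15*(-48 + (1/2)/4) + 386 = -15*(-48 + (1/2)*(1/4)) + 386 = -15*(-48 + 1/8) + 386 = -15*(-383/8) + 386 = 5745/8 + 386 = 8833/8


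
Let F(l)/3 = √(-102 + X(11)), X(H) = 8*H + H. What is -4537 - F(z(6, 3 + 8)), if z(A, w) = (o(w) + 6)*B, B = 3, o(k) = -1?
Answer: -4537 - 3*I*√3 ≈ -4537.0 - 5.1962*I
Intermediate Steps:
X(H) = 9*H
z(A, w) = 15 (z(A, w) = (-1 + 6)*3 = 5*3 = 15)
F(l) = 3*I*√3 (F(l) = 3*√(-102 + 9*11) = 3*√(-102 + 99) = 3*√(-3) = 3*(I*√3) = 3*I*√3)
-4537 - F(z(6, 3 + 8)) = -4537 - 3*I*√3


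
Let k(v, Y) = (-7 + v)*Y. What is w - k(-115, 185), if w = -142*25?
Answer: 19020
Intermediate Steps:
k(v, Y) = Y*(-7 + v)
w = -3550
w - k(-115, 185) = -3550 - 185*(-7 - 115) = -3550 - 185*(-122) = -3550 - 1*(-22570) = -3550 + 22570 = 19020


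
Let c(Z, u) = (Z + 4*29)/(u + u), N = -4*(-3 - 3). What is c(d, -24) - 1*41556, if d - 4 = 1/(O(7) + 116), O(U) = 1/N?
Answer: -115740423/2785 ≈ -41559.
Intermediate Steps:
N = 24 (N = -4*(-6) = 24)
O(U) = 1/24
d = 11164/2785 (d = 4 + 1/(1/24 + 116) = 4 + 1/(2785/24) = 4 + 24/2785 = 11164/2785 ≈ 4.0086)
c(Z, u) = (116 + Z)/(2*u) (c(Z, u) = (Z + 116)/((2*u)) = (116 + Z)*(1/(2*u)) = (116 + Z)/(2*u))
c(d, -24) - 1*41556 = (½)*(116 + 11164/2785)/(-24) - 1*41556 = (½)*(-1/24)*(334224/2785) - 41556 = -6963/2785 - 41556 = -115740423/2785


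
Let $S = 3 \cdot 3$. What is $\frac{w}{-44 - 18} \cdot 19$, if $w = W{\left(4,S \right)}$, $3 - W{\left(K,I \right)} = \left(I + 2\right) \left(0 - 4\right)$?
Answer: $- \frac{893}{62} \approx -14.403$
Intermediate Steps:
$S = 9$
$W{\left(K,I \right)} = 11 + 4 I$ ($W{\left(K,I \right)} = 3 - \left(I + 2\right) \left(0 - 4\right) = 3 - \left(2 + I\right) \left(-4\right) = 3 - \left(-8 - 4 I\right) = 3 + \left(8 + 4 I\right) = 11 + 4 I$)
$w = 47$ ($w = 11 + 4 \cdot 9 = 11 + 36 = 47$)
$\frac{w}{-44 - 18} \cdot 19 = \frac{1}{-44 - 18} \cdot 47 \cdot 19 = \frac{1}{-62} \cdot 47 \cdot 19 = \left(- \frac{1}{62}\right) 47 \cdot 19 = \left(- \frac{47}{62}\right) 19 = - \frac{893}{62}$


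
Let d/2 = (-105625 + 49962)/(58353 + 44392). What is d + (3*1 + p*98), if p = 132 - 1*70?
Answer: 624475529/102745 ≈ 6077.9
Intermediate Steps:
p = 62 (p = 132 - 70 = 62)
d = -111326/102745 (d = 2*((-105625 + 49962)/(58353 + 44392)) = 2*(-55663/102745) = -111326/102745 ≈ -1.0835)
d + (3*1 + p*98) = -111326/102745 + (3*1 + 62*98) = -111326/102745 + (3 + 6076) = -111326/102745 + 6079 = 624475529/102745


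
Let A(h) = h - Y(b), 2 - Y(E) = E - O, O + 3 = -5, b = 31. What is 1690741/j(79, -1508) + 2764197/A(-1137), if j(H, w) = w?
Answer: -28981847/7975 ≈ -3634.1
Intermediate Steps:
O = -8 (O = -3 - 5 = -8)
Y(E) = -6 - E (Y(E) = 2 - (E - 1*(-8)) = 2 - (E + 8) = 2 - (8 + E) = 2 + (-8 - E) = -6 - E)
A(h) = 37 + h (A(h) = h - (-6 - 1*31) = h - (-6 - 31) = h - 1*(-37) = h + 37 = 37 + h)
1690741/j(79, -1508) + 2764197/A(-1137) = 1690741/(-1508) + 2764197/(37 - 1137) = 1690741*(-1/1508) + 2764197/(-1100) = -130057/116 + 2764197*(-1/1100) = -130057/116 - 2764197/1100 = -28981847/7975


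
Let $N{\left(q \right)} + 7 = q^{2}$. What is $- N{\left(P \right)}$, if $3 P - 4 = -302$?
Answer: $- \frac{88741}{9} \approx -9860.1$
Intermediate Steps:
$P = - \frac{298}{3}$ ($P = \frac{4}{3} + \frac{1}{3} \left(-302\right) = \frac{4}{3} - \frac{302}{3} = - \frac{298}{3} \approx -99.333$)
$N{\left(q \right)} = -7 + q^{2}$
$- N{\left(P \right)} = - (-7 + \left(- \frac{298}{3}\right)^{2}) = - (-7 + \frac{88804}{9}) = \left(-1\right) \frac{88741}{9} = - \frac{88741}{9}$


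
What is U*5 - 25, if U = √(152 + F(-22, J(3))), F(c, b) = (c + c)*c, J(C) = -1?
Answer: -25 + 20*√70 ≈ 142.33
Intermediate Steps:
F(c, b) = 2*c² (F(c, b) = (2*c)*c = 2*c²)
U = 4*√70 (U = √(152 + 2*(-22)²) = √(152 + 2*484) = √(152 + 968) = √1120 = 4*√70 ≈ 33.466)
U*5 - 25 = (4*√70)*5 - 25 = 20*√70 - 25 = -25 + 20*√70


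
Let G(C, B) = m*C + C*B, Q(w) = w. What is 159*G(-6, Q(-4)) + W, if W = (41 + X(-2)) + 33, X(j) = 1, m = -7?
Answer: 10569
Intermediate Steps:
W = 75 (W = (41 + 1) + 33 = 42 + 33 = 75)
G(C, B) = -7*C + B*C (G(C, B) = -7*C + C*B = -7*C + B*C)
159*G(-6, Q(-4)) + W = 159*(-6*(-7 - 4)) + 75 = 159*(-6*(-11)) + 75 = 159*66 + 75 = 10494 + 75 = 10569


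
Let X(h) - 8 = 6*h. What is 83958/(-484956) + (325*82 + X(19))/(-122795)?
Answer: -3882144107/9925028670 ≈ -0.39115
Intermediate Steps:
X(h) = 8 + 6*h
83958/(-484956) + (325*82 + X(19))/(-122795) = 83958/(-484956) + (325*82 + (8 + 6*19))/(-122795) = 83958*(-1/484956) + (26650 + (8 + 114))*(-1/122795) = -13993/80826 + (26650 + 122)*(-1/122795) = -13993/80826 + 26772*(-1/122795) = -13993/80826 - 26772/122795 = -3882144107/9925028670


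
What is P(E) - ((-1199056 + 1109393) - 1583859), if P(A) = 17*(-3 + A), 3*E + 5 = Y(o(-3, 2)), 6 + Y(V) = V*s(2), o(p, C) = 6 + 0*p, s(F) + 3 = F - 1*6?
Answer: 5019512/3 ≈ 1.6732e+6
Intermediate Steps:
s(F) = -9 + F (s(F) = -3 + (F - 1*6) = -3 + (F - 6) = -3 + (-6 + F) = -9 + F)
o(p, C) = 6 (o(p, C) = 6 + 0 = 6)
Y(V) = -6 - 7*V (Y(V) = -6 + V*(-9 + 2) = -6 + V*(-7) = -6 - 7*V)
E = -53/3 (E = -5/3 + (-6 - 7*6)/3 = -5/3 + (-6 - 42)/3 = -5/3 + (⅓)*(-48) = -5/3 - 16 = -53/3 ≈ -17.667)
P(A) = -51 + 17*A
P(E) - ((-1199056 + 1109393) - 1583859) = (-51 + 17*(-53/3)) - ((-1199056 + 1109393) - 1583859) = (-51 - 901/3) - (-89663 - 1583859) = -1054/3 - 1*(-1673522) = -1054/3 + 1673522 = 5019512/3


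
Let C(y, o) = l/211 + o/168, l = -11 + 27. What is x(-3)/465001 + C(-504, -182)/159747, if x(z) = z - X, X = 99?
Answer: -2496653927/11063725137612 ≈ -0.00022566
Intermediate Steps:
x(z) = -99 + z (x(z) = z - 1*99 = z - 99 = -99 + z)
l = 16
C(y, o) = 16/211 + o/168
x(-3)/465001 + C(-504, -182)/159747 = (-99 - 3)/465001 + (16/211 + (1/168)*(-182))/159747 = -102*1/465001 + (16/211 - 13/12)*(1/159747) = -6/27353 - 2551/2532*1/159747 = -6/27353 - 2551/404479404 = -2496653927/11063725137612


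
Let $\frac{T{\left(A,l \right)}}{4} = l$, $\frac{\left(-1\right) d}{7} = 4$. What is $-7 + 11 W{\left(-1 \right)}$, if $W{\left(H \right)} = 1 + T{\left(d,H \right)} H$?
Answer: $48$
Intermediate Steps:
$d = -28$ ($d = \left(-7\right) 4 = -28$)
$T{\left(A,l \right)} = 4 l$
$W{\left(H \right)} = 1 + 4 H^{2}$ ($W{\left(H \right)} = 1 + 4 H H = 1 + 4 H^{2}$)
$-7 + 11 W{\left(-1 \right)} = -7 + 11 \left(1 + 4 \left(-1\right)^{2}\right) = -7 + 11 \left(1 + 4 \cdot 1\right) = -7 + 11 \left(1 + 4\right) = -7 + 11 \cdot 5 = -7 + 55 = 48$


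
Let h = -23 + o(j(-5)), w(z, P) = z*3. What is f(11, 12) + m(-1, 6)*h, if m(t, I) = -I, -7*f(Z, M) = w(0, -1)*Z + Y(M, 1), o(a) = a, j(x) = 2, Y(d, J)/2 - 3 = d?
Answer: 852/7 ≈ 121.71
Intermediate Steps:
w(z, P) = 3*z
Y(d, J) = 6 + 2*d
f(Z, M) = -6/7 - 2*M/7 (f(Z, M) = -((3*0)*Z + (6 + 2*M))/7 = -(0*Z + (6 + 2*M))/7 = -(0 + (6 + 2*M))/7 = -(6 + 2*M)/7 = -6/7 - 2*M/7)
h = -21 (h = -23 + 2 = -21)
f(11, 12) + m(-1, 6)*h = (-6/7 - 2/7*12) - 1*6*(-21) = (-6/7 - 24/7) - 6*(-21) = -30/7 + 126 = 852/7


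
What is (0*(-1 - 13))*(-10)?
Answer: 0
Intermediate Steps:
(0*(-1 - 13))*(-10) = (0*(-14))*(-10) = 0*(-10) = 0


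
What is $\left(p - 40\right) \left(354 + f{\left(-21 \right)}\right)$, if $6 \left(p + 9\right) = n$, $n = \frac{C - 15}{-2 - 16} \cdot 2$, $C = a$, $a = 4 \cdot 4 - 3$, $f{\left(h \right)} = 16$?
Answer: $- \frac{489140}{27} \approx -18116.0$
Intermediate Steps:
$a = 13$ ($a = 16 - 3 = 13$)
$C = 13$
$n = \frac{2}{9}$ ($n = \frac{13 - 15}{-2 - 16} \cdot 2 = - \frac{2}{-18} \cdot 2 = \left(-2\right) \left(- \frac{1}{18}\right) 2 = \frac{1}{9} \cdot 2 = \frac{2}{9} \approx 0.22222$)
$p = - \frac{242}{27}$ ($p = -9 + \frac{1}{6} \cdot \frac{2}{9} = -9 + \frac{1}{27} = - \frac{242}{27} \approx -8.963$)
$\left(p - 40\right) \left(354 + f{\left(-21 \right)}\right) = \left(- \frac{242}{27} - 40\right) \left(354 + 16\right) = \left(- \frac{1322}{27}\right) 370 = - \frac{489140}{27}$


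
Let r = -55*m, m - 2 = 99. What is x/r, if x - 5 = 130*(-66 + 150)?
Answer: -2185/1111 ≈ -1.9667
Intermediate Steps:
m = 101 (m = 2 + 99 = 101)
x = 10925 (x = 5 + 130*(-66 + 150) = 5 + 130*84 = 5 + 10920 = 10925)
r = -5555 (r = -55*101 = -5555)
x/r = 10925/(-5555) = 10925*(-1/5555) = -2185/1111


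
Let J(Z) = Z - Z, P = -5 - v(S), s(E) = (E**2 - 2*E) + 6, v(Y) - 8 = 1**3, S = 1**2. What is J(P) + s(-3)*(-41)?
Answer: -861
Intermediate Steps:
S = 1
v(Y) = 9 (v(Y) = 8 + 1**3 = 8 + 1 = 9)
s(E) = 6 + E**2 - 2*E
P = -14 (P = -5 - 1*9 = -5 - 9 = -14)
J(Z) = 0
J(P) + s(-3)*(-41) = 0 + (6 + (-3)**2 - 2*(-3))*(-41) = 0 + (6 + 9 + 6)*(-41) = 0 + 21*(-41) = 0 - 861 = -861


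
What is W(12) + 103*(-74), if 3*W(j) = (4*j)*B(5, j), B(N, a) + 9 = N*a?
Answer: -6806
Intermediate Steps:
B(N, a) = -9 + N*a
W(j) = 4*j*(-9 + 5*j)/3 (W(j) = ((4*j)*(-9 + 5*j))/3 = (4*j*(-9 + 5*j))/3 = 4*j*(-9 + 5*j)/3)
W(12) + 103*(-74) = (4/3)*12*(-9 + 5*12) + 103*(-74) = (4/3)*12*(-9 + 60) - 7622 = (4/3)*12*51 - 7622 = 816 - 7622 = -6806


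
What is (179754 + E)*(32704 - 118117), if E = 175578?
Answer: -30349972116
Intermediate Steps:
(179754 + E)*(32704 - 118117) = (179754 + 175578)*(32704 - 118117) = 355332*(-85413) = -30349972116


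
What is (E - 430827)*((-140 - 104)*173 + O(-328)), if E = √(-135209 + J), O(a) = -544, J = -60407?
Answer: 18420439212 - 171024*I*√12226 ≈ 1.842e+10 - 1.891e+7*I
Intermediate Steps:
E = 4*I*√12226 (E = √(-135209 - 60407) = √(-195616) = 4*I*√12226 ≈ 442.29*I)
(E - 430827)*((-140 - 104)*173 + O(-328)) = (4*I*√12226 - 430827)*((-140 - 104)*173 - 544) = (-430827 + 4*I*√12226)*(-244*173 - 544) = (-430827 + 4*I*√12226)*(-42212 - 544) = (-430827 + 4*I*√12226)*(-42756) = 18420439212 - 171024*I*√12226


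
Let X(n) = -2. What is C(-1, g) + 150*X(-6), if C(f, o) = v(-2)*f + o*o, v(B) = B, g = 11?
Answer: -177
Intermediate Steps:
C(f, o) = o² - 2*f (C(f, o) = -2*f + o*o = -2*f + o² = o² - 2*f)
C(-1, g) + 150*X(-6) = (11² - 2*(-1)) + 150*(-2) = (121 + 2) - 300 = 123 - 300 = -177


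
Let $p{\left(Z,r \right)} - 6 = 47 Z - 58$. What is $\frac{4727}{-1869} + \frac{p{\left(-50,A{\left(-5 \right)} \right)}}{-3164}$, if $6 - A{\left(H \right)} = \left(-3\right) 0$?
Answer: $- \frac{106805}{60342} \approx -1.77$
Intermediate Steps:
$A{\left(H \right)} = 6$ ($A{\left(H \right)} = 6 - \left(-3\right) 0 = 6 - 0 = 6 + 0 = 6$)
$p{\left(Z,r \right)} = -52 + 47 Z$ ($p{\left(Z,r \right)} = 6 + \left(47 Z - 58\right) = 6 + \left(-58 + 47 Z\right) = -52 + 47 Z$)
$\frac{4727}{-1869} + \frac{p{\left(-50,A{\left(-5 \right)} \right)}}{-3164} = \frac{4727}{-1869} + \frac{-52 + 47 \left(-50\right)}{-3164} = 4727 \left(- \frac{1}{1869}\right) + \left(-52 - 2350\right) \left(- \frac{1}{3164}\right) = - \frac{4727}{1869} - - \frac{1201}{1582} = - \frac{4727}{1869} + \frac{1201}{1582} = - \frac{106805}{60342}$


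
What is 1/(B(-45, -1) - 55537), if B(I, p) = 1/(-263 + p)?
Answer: -264/14661769 ≈ -1.8006e-5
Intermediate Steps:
1/(B(-45, -1) - 55537) = 1/(1/(-263 - 1) - 55537) = 1/(1/(-264) - 55537) = 1/(-1/264 - 55537) = 1/(-14661769/264) = -264/14661769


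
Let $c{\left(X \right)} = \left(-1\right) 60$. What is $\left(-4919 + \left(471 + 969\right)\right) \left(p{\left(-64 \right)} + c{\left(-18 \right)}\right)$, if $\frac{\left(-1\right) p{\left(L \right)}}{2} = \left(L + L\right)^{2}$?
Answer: $114208612$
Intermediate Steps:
$c{\left(X \right)} = -60$
$p{\left(L \right)} = - 8 L^{2}$ ($p{\left(L \right)} = - 2 \left(L + L\right)^{2} = - 2 \left(2 L\right)^{2} = - 2 \cdot 4 L^{2} = - 8 L^{2}$)
$\left(-4919 + \left(471 + 969\right)\right) \left(p{\left(-64 \right)} + c{\left(-18 \right)}\right) = \left(-4919 + \left(471 + 969\right)\right) \left(- 8 \left(-64\right)^{2} - 60\right) = \left(-4919 + 1440\right) \left(\left(-8\right) 4096 - 60\right) = - 3479 \left(-32768 - 60\right) = \left(-3479\right) \left(-32828\right) = 114208612$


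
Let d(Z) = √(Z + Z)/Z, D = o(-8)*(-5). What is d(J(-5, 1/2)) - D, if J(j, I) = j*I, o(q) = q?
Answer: -40 - 2*I*√5/5 ≈ -40.0 - 0.89443*I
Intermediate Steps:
J(j, I) = I*j
D = 40 (D = -8*(-5) = 40)
d(Z) = √2/√Z (d(Z) = √(2*Z)/Z = (√2*√Z)/Z = √2/√Z)
d(J(-5, 1/2)) - D = √2/√(-5/2) - 1*40 = √2/√((½)*(-5)) - 40 = √2/√(-5/2) - 40 = √2*(-I*√10/5) - 40 = -2*I*√5/5 - 40 = -40 - 2*I*√5/5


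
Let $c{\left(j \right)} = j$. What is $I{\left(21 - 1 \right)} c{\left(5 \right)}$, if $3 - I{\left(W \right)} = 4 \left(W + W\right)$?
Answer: $-785$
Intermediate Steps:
$I{\left(W \right)} = 3 - 8 W$ ($I{\left(W \right)} = 3 - 4 \left(W + W\right) = 3 - 4 \cdot 2 W = 3 - 8 W$)
$I{\left(21 - 1 \right)} c{\left(5 \right)} = \left(3 - 8 \left(21 - 1\right)\right) 5 = \left(3 - 160\right) 5 = \left(-157\right) 5 = -785$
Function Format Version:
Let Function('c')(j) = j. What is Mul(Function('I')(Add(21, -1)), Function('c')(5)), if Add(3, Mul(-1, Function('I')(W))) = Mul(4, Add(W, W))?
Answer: -785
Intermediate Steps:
Function('I')(W) = Add(3, Mul(-8, W)) (Function('I')(W) = Add(3, Mul(-1, Mul(4, Add(W, W)))) = Add(3, Mul(-1, Mul(4, Mul(2, W)))) = Add(3, Mul(-1, Mul(8, W))) = Add(3, Mul(-8, W)))
Mul(Function('I')(Add(21, -1)), Function('c')(5)) = Mul(Add(3, Mul(-8, Add(21, -1))), 5) = Mul(Add(3, Mul(-8, 20)), 5) = Mul(Add(3, -160), 5) = Mul(-157, 5) = -785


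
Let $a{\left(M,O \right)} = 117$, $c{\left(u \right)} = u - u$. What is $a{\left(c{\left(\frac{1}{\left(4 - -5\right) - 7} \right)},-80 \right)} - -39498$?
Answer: $39615$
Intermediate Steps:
$c{\left(u \right)} = 0$
$a{\left(c{\left(\frac{1}{\left(4 - -5\right) - 7} \right)},-80 \right)} - -39498 = 117 - -39498 = 117 + 39498 = 39615$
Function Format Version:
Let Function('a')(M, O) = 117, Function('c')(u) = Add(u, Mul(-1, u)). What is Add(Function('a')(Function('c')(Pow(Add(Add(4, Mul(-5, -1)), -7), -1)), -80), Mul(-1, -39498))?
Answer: 39615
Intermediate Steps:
Function('c')(u) = 0
Add(Function('a')(Function('c')(Pow(Add(Add(4, Mul(-5, -1)), -7), -1)), -80), Mul(-1, -39498)) = Add(117, Mul(-1, -39498)) = Add(117, 39498) = 39615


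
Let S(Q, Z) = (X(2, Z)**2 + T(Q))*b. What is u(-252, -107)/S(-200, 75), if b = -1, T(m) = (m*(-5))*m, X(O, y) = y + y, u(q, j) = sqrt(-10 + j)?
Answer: 3*I*sqrt(13)/177500 ≈ 6.0939e-5*I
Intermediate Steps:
X(O, y) = 2*y
T(m) = -5*m**2 (T(m) = (-5*m)*m = -5*m**2)
S(Q, Z) = -4*Z**2 + 5*Q**2 (S(Q, Z) = ((2*Z)**2 - 5*Q**2)*(-1) = (4*Z**2 - 5*Q**2)*(-1) = (-5*Q**2 + 4*Z**2)*(-1) = -4*Z**2 + 5*Q**2)
u(-252, -107)/S(-200, 75) = sqrt(-10 - 107)/(-4*75**2 + 5*(-200)**2) = sqrt(-117)/(-4*5625 + 5*40000) = (3*I*sqrt(13))/(-22500 + 200000) = (3*I*sqrt(13))/177500 = (3*I*sqrt(13))*(1/177500) = 3*I*sqrt(13)/177500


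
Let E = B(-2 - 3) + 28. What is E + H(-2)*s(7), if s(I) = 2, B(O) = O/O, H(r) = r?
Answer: 25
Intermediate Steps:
B(O) = 1
E = 29 (E = 1 + 28 = 29)
E + H(-2)*s(7) = 29 - 2*2 = 29 - 4 = 25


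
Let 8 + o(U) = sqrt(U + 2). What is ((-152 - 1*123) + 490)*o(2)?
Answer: -1290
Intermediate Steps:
o(U) = -8 + sqrt(2 + U) (o(U) = -8 + sqrt(U + 2) = -8 + sqrt(2 + U))
((-152 - 1*123) + 490)*o(2) = ((-152 - 1*123) + 490)*(-8 + sqrt(2 + 2)) = ((-152 - 123) + 490)*(-8 + sqrt(4)) = (-275 + 490)*(-8 + 2) = 215*(-6) = -1290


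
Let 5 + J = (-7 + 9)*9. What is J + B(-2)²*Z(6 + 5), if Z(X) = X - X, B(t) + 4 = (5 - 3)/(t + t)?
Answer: 13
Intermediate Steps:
J = 13 (J = -5 + (-7 + 9)*9 = -5 + 2*9 = -5 + 18 = 13)
B(t) = -4 + 1/t (B(t) = -4 + (5 - 3)/(t + t) = -4 + 2/((2*t)) = -4 + 2*(1/(2*t)) = -4 + 1/t)
Z(X) = 0
J + B(-2)²*Z(6 + 5) = 13 + (-4 + 1/(-2))²*0 = 13 + (-4 - ½)²*0 = 13 + (-9/2)²*0 = 13 + (81/4)*0 = 13 + 0 = 13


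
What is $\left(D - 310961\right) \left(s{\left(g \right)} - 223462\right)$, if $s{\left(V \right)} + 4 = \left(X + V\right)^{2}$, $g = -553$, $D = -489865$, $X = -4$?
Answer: $-69498082758$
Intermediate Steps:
$s{\left(V \right)} = -4 + \left(-4 + V\right)^{2}$
$\left(D - 310961\right) \left(s{\left(g \right)} - 223462\right) = \left(-489865 - 310961\right) \left(\left(-4 + \left(-4 - 553\right)^{2}\right) - 223462\right) = - 800826 \left(\left(-4 + \left(-557\right)^{2}\right) - 223462\right) = - 800826 \left(\left(-4 + 310249\right) - 223462\right) = - 800826 \left(310245 - 223462\right) = \left(-800826\right) 86783 = -69498082758$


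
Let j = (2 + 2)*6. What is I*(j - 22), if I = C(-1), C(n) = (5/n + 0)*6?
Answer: -60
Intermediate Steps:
C(n) = 30/n (C(n) = (5/n)*6 = 30/n)
I = -30 (I = 30/(-1) = 30*(-1) = -30)
j = 24 (j = 4*6 = 24)
I*(j - 22) = -30*(24 - 22) = -30*2 = -60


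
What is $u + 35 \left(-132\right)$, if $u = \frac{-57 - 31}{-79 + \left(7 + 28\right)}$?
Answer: $-4618$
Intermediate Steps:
$u = 2$ ($u = - \frac{88}{-79 + 35} = - \frac{88}{-44} = \left(-88\right) \left(- \frac{1}{44}\right) = 2$)
$u + 35 \left(-132\right) = 2 + 35 \left(-132\right) = 2 - 4620 = -4618$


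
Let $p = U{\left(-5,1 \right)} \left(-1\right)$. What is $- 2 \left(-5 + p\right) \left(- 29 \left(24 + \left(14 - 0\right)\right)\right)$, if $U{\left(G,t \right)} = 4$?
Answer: $-19836$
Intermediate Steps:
$p = -4$ ($p = 4 \left(-1\right) = -4$)
$- 2 \left(-5 + p\right) \left(- 29 \left(24 + \left(14 - 0\right)\right)\right) = - 2 \left(-5 - 4\right) \left(- 29 \left(24 + \left(14 - 0\right)\right)\right) = \left(-2\right) \left(-9\right) \left(- 29 \left(24 + \left(14 + 0\right)\right)\right) = 18 \left(- 29 \left(24 + 14\right)\right) = 18 \left(\left(-29\right) 38\right) = 18 \left(-1102\right) = -19836$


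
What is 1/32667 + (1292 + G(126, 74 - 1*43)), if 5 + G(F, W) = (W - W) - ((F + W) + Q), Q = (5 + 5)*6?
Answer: 34953691/32667 ≈ 1070.0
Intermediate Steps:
Q = 60 (Q = 10*6 = 60)
G(F, W) = -65 - F - W (G(F, W) = -5 + ((W - W) - ((F + W) + 60)) = -5 + (0 - (60 + F + W)) = -5 + (0 + (-60 - F - W)) = -5 + (-60 - F - W) = -65 - F - W)
1/32667 + (1292 + G(126, 74 - 1*43)) = 1/32667 + (1292 + (-65 - 1*126 - (74 - 1*43))) = 1/32667 + (1292 + (-65 - 126 - (74 - 43))) = 1/32667 + (1292 + (-65 - 126 - 1*31)) = 1/32667 + (1292 + (-65 - 126 - 31)) = 1/32667 + (1292 - 222) = 1/32667 + 1070 = 34953691/32667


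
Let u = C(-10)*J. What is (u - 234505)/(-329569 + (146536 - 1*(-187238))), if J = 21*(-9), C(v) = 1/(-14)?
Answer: -468983/8410 ≈ -55.765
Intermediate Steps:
C(v) = -1/14
J = -189
u = 27/2 (u = -1/14*(-189) = 27/2 ≈ 13.500)
(u - 234505)/(-329569 + (146536 - 1*(-187238))) = (27/2 - 234505)/(-329569 + (146536 - 1*(-187238))) = -468983/(2*(-329569 + (146536 + 187238))) = -468983/(2*(-329569 + 333774)) = -468983/2/4205 = -468983/2*1/4205 = -468983/8410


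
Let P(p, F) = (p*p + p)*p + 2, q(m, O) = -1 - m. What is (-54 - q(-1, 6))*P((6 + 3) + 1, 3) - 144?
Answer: -59652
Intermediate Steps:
P(p, F) = 2 + p*(p + p²) (P(p, F) = (p² + p)*p + 2 = (p + p²)*p + 2 = p*(p + p²) + 2 = 2 + p*(p + p²))
(-54 - q(-1, 6))*P((6 + 3) + 1, 3) - 144 = (-54 - (-1 - 1*(-1)))*(2 + ((6 + 3) + 1)² + ((6 + 3) + 1)³) - 144 = (-54 - (-1 + 1))*(2 + (9 + 1)² + (9 + 1)³) - 144 = (-54 - 1*0)*(2 + 10² + 10³) - 144 = (-54 + 0)*(2 + 100 + 1000) - 144 = -54*1102 - 144 = -59508 - 144 = -59652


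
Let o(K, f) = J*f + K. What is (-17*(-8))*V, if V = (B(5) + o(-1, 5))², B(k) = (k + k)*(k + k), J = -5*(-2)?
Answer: 3019336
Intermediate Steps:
J = 10
B(k) = 4*k² (B(k) = (2*k)*(2*k) = 4*k²)
o(K, f) = K + 10*f (o(K, f) = 10*f + K = K + 10*f)
V = 22201 (V = (4*5² + (-1 + 10*5))² = (4*25 + (-1 + 50))² = (100 + 49)² = 149² = 22201)
(-17*(-8))*V = -17*(-8)*22201 = 136*22201 = 3019336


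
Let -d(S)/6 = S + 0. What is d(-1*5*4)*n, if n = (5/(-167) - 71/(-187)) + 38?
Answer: 143714880/31229 ≈ 4602.0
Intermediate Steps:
d(S) = -6*S (d(S) = -6*(S + 0) = -6*S)
n = 1197624/31229 (n = (5*(-1/167) - 71*(-1/187)) + 38 = (-5/167 + 71/187) + 38 = 10922/31229 + 38 = 1197624/31229 ≈ 38.350)
d(-1*5*4)*n = -6*(-1*5)*4*(1197624/31229) = -(-30)*4*(1197624/31229) = -6*(-20)*(1197624/31229) = 120*(1197624/31229) = 143714880/31229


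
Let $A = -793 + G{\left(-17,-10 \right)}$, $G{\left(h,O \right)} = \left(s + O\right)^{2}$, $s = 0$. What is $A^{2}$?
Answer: $480249$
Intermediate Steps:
$G{\left(h,O \right)} = O^{2}$ ($G{\left(h,O \right)} = \left(0 + O\right)^{2} = O^{2}$)
$A = -693$ ($A = -793 + \left(-10\right)^{2} = -793 + 100 = -693$)
$A^{2} = \left(-693\right)^{2} = 480249$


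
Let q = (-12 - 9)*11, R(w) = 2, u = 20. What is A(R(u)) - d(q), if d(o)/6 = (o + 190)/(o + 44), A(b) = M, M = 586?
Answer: 109336/187 ≈ 584.68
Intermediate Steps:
A(b) = 586
q = -231 (q = -21*11 = -231)
d(o) = 6*(190 + o)/(44 + o) (d(o) = 6*((o + 190)/(o + 44)) = 6*((190 + o)/(44 + o)) = 6*(190 + o)/(44 + o))
A(R(u)) - d(q) = 586 - 6*(190 - 231)/(44 - 231) = 586 - 6*(-41)/(-187) = 586 - 6*(-1)*(-41)/187 = 586 - 1*246/187 = 586 - 246/187 = 109336/187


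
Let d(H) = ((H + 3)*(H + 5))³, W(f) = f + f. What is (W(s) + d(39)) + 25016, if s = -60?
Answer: 6311137088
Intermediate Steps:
W(f) = 2*f
d(H) = (3 + H)³*(5 + H)³ (d(H) = ((3 + H)*(5 + H))³ = (3 + H)³*(5 + H)³)
(W(s) + d(39)) + 25016 = (2*(-60) + (3 + 39)³*(5 + 39)³) + 25016 = (-120 + 42³*44³) + 25016 = (-120 + 74088*85184) + 25016 = (-120 + 6311112192) + 25016 = 6311112072 + 25016 = 6311137088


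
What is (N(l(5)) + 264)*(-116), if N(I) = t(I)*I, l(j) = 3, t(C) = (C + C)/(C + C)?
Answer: -30972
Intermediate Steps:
t(C) = 1 (t(C) = (2*C)/((2*C)) = (2*C)*(1/(2*C)) = 1)
N(I) = I (N(I) = 1*I = I)
(N(l(5)) + 264)*(-116) = (3 + 264)*(-116) = 267*(-116) = -30972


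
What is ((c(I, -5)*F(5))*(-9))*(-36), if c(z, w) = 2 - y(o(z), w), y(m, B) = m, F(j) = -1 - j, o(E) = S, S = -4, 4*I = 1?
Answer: -11664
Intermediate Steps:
I = 1/4 (I = (1/4)*1 = 1/4 ≈ 0.25000)
o(E) = -4
c(z, w) = 6 (c(z, w) = 2 - 1*(-4) = 2 + 4 = 6)
((c(I, -5)*F(5))*(-9))*(-36) = ((6*(-1 - 1*5))*(-9))*(-36) = ((6*(-1 - 5))*(-9))*(-36) = ((6*(-6))*(-9))*(-36) = -36*(-9)*(-36) = 324*(-36) = -11664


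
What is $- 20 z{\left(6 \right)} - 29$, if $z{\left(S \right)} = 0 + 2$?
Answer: $-69$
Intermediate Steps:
$z{\left(S \right)} = 2$
$- 20 z{\left(6 \right)} - 29 = \left(-20\right) 2 - 29 = -40 - 29 = -69$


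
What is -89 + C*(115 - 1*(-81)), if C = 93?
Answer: 18139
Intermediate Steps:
-89 + C*(115 - 1*(-81)) = -89 + 93*(115 - 1*(-81)) = -89 + 93*(115 + 81) = -89 + 93*196 = -89 + 18228 = 18139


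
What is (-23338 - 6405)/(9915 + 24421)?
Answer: -29743/34336 ≈ -0.86623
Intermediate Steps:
(-23338 - 6405)/(9915 + 24421) = -29743/34336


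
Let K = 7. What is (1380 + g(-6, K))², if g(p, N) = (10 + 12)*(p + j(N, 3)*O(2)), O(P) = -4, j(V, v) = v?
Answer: 968256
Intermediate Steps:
g(p, N) = -264 + 22*p (g(p, N) = (10 + 12)*(p + 3*(-4)) = 22*(p - 12) = 22*(-12 + p) = -264 + 22*p)
(1380 + g(-6, K))² = (1380 + (-264 + 22*(-6)))² = (1380 + (-264 - 132))² = (1380 - 396)² = 984² = 968256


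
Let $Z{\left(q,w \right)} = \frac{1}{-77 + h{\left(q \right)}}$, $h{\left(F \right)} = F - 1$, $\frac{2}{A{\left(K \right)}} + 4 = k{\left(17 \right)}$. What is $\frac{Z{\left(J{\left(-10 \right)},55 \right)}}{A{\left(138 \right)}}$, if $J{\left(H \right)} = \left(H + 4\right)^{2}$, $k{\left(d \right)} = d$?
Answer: $- \frac{13}{84} \approx -0.15476$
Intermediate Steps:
$A{\left(K \right)} = \frac{2}{13}$ ($A{\left(K \right)} = \frac{2}{-4 + 17} = \frac{2}{13}$)
$J{\left(H \right)} = \left(4 + H\right)^{2}$
$h{\left(F \right)} = -1 + F$
$Z{\left(q,w \right)} = \frac{1}{-78 + q}$ ($Z{\left(q,w \right)} = \frac{1}{-77 + \left(-1 + q\right)} = \frac{1}{-78 + q}$)
$\frac{Z{\left(J{\left(-10 \right)},55 \right)}}{A{\left(138 \right)}} = \frac{1}{\left(-78 + \left(4 - 10\right)^{2}\right) \frac{2}{13}} = \frac{1}{-78 + \left(-6\right)^{2}} \cdot \frac{13}{2} = \frac{1}{-78 + 36} \cdot \frac{13}{2} = \frac{1}{-42} \cdot \frac{13}{2} = \left(- \frac{1}{42}\right) \frac{13}{2} = - \frac{13}{84}$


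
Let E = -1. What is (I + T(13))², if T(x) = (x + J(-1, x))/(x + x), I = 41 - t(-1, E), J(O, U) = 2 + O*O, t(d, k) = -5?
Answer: 367236/169 ≈ 2173.0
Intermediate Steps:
J(O, U) = 2 + O²
I = 46 (I = 41 - 1*(-5) = 41 + 5 = 46)
T(x) = (3 + x)/(2*x) (T(x) = (x + (2 + (-1)²))/(x + x) = (x + (2 + 1))/((2*x)) = (x + 3)*(1/(2*x)) = (3 + x)*(1/(2*x)) = (3 + x)/(2*x))
(I + T(13))² = (46 + (½)*(3 + 13)/13)² = (46 + (½)*(1/13)*16)² = (46 + 8/13)² = (606/13)² = 367236/169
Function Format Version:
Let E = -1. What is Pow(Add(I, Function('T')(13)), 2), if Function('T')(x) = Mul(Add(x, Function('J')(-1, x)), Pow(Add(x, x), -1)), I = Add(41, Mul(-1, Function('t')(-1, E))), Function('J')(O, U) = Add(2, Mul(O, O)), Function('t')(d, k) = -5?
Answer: Rational(367236, 169) ≈ 2173.0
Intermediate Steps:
Function('J')(O, U) = Add(2, Pow(O, 2))
I = 46 (I = Add(41, Mul(-1, -5)) = Add(41, 5) = 46)
Function('T')(x) = Mul(Rational(1, 2), Pow(x, -1), Add(3, x)) (Function('T')(x) = Mul(Add(x, Add(2, Pow(-1, 2))), Pow(Add(x, x), -1)) = Mul(Add(x, Add(2, 1)), Pow(Mul(2, x), -1)) = Mul(Add(x, 3), Mul(Rational(1, 2), Pow(x, -1))) = Mul(Add(3, x), Mul(Rational(1, 2), Pow(x, -1))) = Mul(Rational(1, 2), Pow(x, -1), Add(3, x)))
Pow(Add(I, Function('T')(13)), 2) = Pow(Add(46, Mul(Rational(1, 2), Pow(13, -1), Add(3, 13))), 2) = Pow(Add(46, Mul(Rational(1, 2), Rational(1, 13), 16)), 2) = Pow(Add(46, Rational(8, 13)), 2) = Pow(Rational(606, 13), 2) = Rational(367236, 169)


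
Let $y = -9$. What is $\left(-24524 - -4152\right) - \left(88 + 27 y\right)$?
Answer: $-20217$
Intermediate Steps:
$\left(-24524 - -4152\right) - \left(88 + 27 y\right) = \left(-24524 - -4152\right) - -155 = \left(-24524 + 4152\right) + \left(243 - 88\right) = -20372 + 155 = -20217$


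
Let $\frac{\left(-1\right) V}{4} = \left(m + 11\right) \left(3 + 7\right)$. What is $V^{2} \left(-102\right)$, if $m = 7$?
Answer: $-52876800$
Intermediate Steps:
$V = -720$ ($V = - 4 \left(7 + 11\right) \left(3 + 7\right) = - 4 \cdot 18 \cdot 10 = \left(-4\right) 180 = -720$)
$V^{2} \left(-102\right) = \left(-720\right)^{2} \left(-102\right) = 518400 \left(-102\right) = -52876800$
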